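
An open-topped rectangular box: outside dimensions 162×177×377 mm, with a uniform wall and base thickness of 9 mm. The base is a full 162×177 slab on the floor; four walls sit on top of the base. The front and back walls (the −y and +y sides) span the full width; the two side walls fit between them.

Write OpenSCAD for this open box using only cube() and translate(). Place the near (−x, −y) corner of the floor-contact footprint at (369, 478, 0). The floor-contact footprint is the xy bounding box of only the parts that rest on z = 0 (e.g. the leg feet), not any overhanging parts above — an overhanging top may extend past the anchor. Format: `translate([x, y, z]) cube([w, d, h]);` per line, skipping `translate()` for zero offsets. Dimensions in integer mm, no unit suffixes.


translate([369, 478, 0]) cube([162, 177, 9]);
translate([369, 478, 9]) cube([162, 9, 368]);
translate([369, 646, 9]) cube([162, 9, 368]);
translate([369, 487, 9]) cube([9, 159, 368]);
translate([522, 487, 9]) cube([9, 159, 368]);


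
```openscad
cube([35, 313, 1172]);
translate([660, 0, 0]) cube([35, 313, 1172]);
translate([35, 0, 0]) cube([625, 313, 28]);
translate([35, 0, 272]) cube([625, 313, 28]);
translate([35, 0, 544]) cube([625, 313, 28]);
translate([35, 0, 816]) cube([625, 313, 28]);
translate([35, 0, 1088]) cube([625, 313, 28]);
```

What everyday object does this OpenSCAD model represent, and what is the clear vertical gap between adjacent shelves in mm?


A bookshelf. The clear shelf gap is 244 mm.

Two tall side panels with 5 horizontal boards between them — a bookshelf. The first two shelf undersides are at z = 0 and z = 272; with shelf thickness 28, the clear gap is 272 − 0 − 28 = 244 mm.


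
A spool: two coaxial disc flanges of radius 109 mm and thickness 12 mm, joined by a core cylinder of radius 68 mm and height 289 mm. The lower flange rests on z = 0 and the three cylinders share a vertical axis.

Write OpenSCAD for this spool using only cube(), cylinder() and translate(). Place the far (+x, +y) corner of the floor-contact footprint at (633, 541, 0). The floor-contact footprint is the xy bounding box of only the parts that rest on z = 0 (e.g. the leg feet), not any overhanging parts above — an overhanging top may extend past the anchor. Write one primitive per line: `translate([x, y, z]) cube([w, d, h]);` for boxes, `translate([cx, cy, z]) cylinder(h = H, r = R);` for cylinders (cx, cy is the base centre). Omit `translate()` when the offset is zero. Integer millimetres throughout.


translate([524, 432, 0]) cylinder(h = 12, r = 109);
translate([524, 432, 12]) cylinder(h = 289, r = 68);
translate([524, 432, 301]) cylinder(h = 12, r = 109);


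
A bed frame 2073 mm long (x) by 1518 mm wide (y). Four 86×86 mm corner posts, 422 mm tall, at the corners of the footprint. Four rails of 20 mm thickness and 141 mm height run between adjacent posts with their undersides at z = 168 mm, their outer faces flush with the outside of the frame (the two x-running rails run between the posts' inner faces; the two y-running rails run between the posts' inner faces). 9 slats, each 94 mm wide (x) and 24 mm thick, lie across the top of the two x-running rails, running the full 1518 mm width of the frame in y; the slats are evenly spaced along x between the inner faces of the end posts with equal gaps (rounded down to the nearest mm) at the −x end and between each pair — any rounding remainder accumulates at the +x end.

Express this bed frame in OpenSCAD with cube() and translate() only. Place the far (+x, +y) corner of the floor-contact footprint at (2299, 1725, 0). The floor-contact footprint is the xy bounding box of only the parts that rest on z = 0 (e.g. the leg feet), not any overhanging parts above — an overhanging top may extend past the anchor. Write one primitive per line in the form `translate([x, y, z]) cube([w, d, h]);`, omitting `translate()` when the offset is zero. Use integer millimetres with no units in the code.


translate([226, 207, 0]) cube([86, 86, 422]);
translate([226, 1639, 0]) cube([86, 86, 422]);
translate([2213, 207, 0]) cube([86, 86, 422]);
translate([2213, 1639, 0]) cube([86, 86, 422]);
translate([312, 207, 168]) cube([1901, 20, 141]);
translate([312, 1705, 168]) cube([1901, 20, 141]);
translate([226, 293, 168]) cube([20, 1346, 141]);
translate([2279, 293, 168]) cube([20, 1346, 141]);
translate([417, 207, 309]) cube([94, 1518, 24]);
translate([616, 207, 309]) cube([94, 1518, 24]);
translate([815, 207, 309]) cube([94, 1518, 24]);
translate([1014, 207, 309]) cube([94, 1518, 24]);
translate([1213, 207, 309]) cube([94, 1518, 24]);
translate([1412, 207, 309]) cube([94, 1518, 24]);
translate([1611, 207, 309]) cube([94, 1518, 24]);
translate([1810, 207, 309]) cube([94, 1518, 24]);
translate([2009, 207, 309]) cube([94, 1518, 24]);


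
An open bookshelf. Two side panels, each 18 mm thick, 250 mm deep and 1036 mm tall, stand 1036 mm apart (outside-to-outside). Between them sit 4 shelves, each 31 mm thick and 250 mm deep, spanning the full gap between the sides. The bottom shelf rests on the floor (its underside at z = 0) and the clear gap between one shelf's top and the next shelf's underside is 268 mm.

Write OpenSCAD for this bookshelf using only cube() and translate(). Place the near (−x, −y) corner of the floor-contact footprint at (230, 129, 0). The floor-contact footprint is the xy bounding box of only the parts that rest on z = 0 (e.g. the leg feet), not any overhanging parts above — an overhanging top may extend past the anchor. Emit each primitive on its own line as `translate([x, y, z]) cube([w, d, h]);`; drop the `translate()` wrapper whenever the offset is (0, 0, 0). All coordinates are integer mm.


translate([230, 129, 0]) cube([18, 250, 1036]);
translate([1248, 129, 0]) cube([18, 250, 1036]);
translate([248, 129, 0]) cube([1000, 250, 31]);
translate([248, 129, 299]) cube([1000, 250, 31]);
translate([248, 129, 598]) cube([1000, 250, 31]);
translate([248, 129, 897]) cube([1000, 250, 31]);


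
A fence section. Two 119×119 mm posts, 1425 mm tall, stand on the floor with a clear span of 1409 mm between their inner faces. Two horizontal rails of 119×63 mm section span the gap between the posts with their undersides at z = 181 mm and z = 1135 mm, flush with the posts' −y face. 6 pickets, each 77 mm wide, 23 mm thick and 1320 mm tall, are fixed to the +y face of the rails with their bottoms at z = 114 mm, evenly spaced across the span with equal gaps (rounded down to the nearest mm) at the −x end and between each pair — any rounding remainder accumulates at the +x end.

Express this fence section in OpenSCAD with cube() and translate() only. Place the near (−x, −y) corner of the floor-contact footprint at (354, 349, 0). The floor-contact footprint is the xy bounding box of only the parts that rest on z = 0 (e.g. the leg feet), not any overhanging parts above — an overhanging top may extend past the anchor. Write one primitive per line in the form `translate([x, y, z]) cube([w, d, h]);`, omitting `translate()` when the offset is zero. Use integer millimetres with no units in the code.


translate([354, 349, 0]) cube([119, 119, 1425]);
translate([1882, 349, 0]) cube([119, 119, 1425]);
translate([473, 349, 181]) cube([1409, 119, 63]);
translate([473, 349, 1135]) cube([1409, 119, 63]);
translate([608, 468, 114]) cube([77, 23, 1320]);
translate([820, 468, 114]) cube([77, 23, 1320]);
translate([1032, 468, 114]) cube([77, 23, 1320]);
translate([1244, 468, 114]) cube([77, 23, 1320]);
translate([1456, 468, 114]) cube([77, 23, 1320]);
translate([1668, 468, 114]) cube([77, 23, 1320]);


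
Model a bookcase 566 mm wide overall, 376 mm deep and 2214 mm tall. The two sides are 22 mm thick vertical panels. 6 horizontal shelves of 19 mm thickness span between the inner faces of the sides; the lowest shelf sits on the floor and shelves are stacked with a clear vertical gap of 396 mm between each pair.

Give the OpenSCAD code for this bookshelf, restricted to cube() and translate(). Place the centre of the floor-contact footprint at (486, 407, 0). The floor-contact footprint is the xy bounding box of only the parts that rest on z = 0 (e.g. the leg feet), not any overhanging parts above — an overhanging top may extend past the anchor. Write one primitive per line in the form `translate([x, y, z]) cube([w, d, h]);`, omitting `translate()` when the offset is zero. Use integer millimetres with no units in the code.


translate([203, 219, 0]) cube([22, 376, 2214]);
translate([747, 219, 0]) cube([22, 376, 2214]);
translate([225, 219, 0]) cube([522, 376, 19]);
translate([225, 219, 415]) cube([522, 376, 19]);
translate([225, 219, 830]) cube([522, 376, 19]);
translate([225, 219, 1245]) cube([522, 376, 19]);
translate([225, 219, 1660]) cube([522, 376, 19]);
translate([225, 219, 2075]) cube([522, 376, 19]);


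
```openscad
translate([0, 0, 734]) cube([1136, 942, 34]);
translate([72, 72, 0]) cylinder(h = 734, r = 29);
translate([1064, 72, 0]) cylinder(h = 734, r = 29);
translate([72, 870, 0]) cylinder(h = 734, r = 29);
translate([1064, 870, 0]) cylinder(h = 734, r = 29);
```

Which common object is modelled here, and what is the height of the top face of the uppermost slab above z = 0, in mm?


A table. The table height is 768 mm.

A 1136×942×34 slab sits at z = 734 on four Ø58 mm round legs — a table. The top surface is at 734 + 34 = 768 mm.


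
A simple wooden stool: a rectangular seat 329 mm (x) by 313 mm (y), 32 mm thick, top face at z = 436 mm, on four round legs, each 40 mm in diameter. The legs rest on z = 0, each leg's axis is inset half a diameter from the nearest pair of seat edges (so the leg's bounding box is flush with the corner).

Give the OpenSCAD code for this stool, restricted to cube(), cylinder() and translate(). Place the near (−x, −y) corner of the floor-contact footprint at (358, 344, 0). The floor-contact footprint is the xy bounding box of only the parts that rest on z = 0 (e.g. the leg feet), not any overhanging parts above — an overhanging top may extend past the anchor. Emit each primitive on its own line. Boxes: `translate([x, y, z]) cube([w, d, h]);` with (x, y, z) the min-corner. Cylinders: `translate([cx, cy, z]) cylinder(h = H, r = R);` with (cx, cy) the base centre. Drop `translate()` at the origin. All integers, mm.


translate([358, 344, 404]) cube([329, 313, 32]);
translate([378, 364, 0]) cylinder(h = 404, r = 20);
translate([667, 364, 0]) cylinder(h = 404, r = 20);
translate([378, 637, 0]) cylinder(h = 404, r = 20);
translate([667, 637, 0]) cylinder(h = 404, r = 20);


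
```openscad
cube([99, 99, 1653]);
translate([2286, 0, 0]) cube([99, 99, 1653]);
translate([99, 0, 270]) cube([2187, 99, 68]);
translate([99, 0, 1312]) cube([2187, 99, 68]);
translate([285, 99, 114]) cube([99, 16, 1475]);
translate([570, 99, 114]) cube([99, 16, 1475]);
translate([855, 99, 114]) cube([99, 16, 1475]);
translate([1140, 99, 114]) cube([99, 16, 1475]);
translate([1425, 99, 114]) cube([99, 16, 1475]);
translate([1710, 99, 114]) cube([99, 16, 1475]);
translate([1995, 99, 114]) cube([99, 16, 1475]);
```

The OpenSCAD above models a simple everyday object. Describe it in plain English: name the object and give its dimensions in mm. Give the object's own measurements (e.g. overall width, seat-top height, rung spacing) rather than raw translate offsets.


A fence section. Two 99×99 mm posts, 1653 mm tall, stand on the floor with a clear span of 2187 mm between their inner faces. Two horizontal rails of 99×68 mm section span the gap between the posts with their undersides at z = 270 mm and z = 1312 mm, flush with the posts' −y face. 7 pickets, each 99 mm wide, 16 mm thick and 1475 mm tall, are fixed to the +y face of the rails with their bottoms at z = 114 mm, spaced across the span with a 186 mm gap after the −x post and between neighbouring pickets, with 192 mm left before the +x post.


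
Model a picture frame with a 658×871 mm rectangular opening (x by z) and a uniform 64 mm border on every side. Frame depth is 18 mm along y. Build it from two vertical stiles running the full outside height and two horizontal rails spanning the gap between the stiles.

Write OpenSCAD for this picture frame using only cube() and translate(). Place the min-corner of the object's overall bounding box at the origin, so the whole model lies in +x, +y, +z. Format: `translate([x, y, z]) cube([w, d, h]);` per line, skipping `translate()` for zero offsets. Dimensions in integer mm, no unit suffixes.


cube([64, 18, 999]);
translate([722, 0, 0]) cube([64, 18, 999]);
translate([64, 0, 0]) cube([658, 18, 64]);
translate([64, 0, 935]) cube([658, 18, 64]);


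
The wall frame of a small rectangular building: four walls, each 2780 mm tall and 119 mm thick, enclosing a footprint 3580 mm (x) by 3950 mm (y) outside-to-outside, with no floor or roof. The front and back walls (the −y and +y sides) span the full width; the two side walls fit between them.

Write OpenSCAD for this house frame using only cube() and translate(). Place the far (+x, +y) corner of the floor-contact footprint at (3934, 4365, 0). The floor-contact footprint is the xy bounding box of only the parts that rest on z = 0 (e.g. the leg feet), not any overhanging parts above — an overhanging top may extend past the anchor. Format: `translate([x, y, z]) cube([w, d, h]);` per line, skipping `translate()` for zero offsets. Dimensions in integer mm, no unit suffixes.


translate([354, 415, 0]) cube([3580, 119, 2780]);
translate([354, 4246, 0]) cube([3580, 119, 2780]);
translate([354, 534, 0]) cube([119, 3712, 2780]);
translate([3815, 534, 0]) cube([119, 3712, 2780]);


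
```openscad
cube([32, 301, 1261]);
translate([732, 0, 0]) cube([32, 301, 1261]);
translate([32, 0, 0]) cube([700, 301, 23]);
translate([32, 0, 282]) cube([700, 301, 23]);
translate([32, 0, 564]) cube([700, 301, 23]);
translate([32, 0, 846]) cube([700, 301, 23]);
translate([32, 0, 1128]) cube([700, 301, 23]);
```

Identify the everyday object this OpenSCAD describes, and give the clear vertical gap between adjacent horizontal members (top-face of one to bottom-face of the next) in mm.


A bookshelf. The clear shelf gap is 259 mm.

Two tall side panels with 5 horizontal boards between them — a bookshelf. The first two shelf undersides are at z = 0 and z = 282; with shelf thickness 23, the clear gap is 282 − 0 − 23 = 259 mm.


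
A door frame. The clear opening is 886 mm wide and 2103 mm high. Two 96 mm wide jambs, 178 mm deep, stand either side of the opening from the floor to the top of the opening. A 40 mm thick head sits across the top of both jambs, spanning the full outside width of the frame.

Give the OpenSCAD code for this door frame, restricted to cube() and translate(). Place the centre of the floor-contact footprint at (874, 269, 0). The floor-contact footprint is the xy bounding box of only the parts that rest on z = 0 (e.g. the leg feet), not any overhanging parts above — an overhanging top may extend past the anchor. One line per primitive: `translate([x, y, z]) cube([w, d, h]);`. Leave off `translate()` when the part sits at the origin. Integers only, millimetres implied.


translate([335, 180, 0]) cube([96, 178, 2103]);
translate([1317, 180, 0]) cube([96, 178, 2103]);
translate([335, 180, 2103]) cube([1078, 178, 40]);


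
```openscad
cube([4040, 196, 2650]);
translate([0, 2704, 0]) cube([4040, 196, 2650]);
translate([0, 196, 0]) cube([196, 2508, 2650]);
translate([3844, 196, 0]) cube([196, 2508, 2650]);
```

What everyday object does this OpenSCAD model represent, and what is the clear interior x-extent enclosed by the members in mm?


A house (or room) frame. The interior width is 3648 mm.

Four 2650 mm walls enclosing a rectangle with no floor or roof — a room or house frame. Outside width is 4040 mm and wall thickness is 196 mm, so the interior width is 4040 − 2 × 196 = 3648 mm.


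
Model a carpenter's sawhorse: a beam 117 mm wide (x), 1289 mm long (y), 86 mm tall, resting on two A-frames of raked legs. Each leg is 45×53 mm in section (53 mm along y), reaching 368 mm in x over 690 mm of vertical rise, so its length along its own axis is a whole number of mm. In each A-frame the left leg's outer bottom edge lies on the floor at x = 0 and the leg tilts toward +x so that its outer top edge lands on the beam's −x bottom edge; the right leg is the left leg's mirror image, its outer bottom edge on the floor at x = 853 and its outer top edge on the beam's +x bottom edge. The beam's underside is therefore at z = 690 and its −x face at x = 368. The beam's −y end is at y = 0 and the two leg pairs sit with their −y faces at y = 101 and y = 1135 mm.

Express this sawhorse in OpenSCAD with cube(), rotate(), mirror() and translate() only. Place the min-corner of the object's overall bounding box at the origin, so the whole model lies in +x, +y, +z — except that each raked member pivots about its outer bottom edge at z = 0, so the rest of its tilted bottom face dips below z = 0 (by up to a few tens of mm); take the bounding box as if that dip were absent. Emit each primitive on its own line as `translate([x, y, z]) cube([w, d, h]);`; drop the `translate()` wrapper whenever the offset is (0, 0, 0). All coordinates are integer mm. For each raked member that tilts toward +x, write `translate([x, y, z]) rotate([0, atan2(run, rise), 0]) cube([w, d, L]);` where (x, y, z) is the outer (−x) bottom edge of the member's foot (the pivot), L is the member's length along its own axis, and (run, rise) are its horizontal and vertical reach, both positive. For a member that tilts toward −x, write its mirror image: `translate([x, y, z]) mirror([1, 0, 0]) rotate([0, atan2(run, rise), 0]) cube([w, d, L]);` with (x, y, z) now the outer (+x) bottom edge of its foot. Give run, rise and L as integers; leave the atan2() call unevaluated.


// leg length = √(368² + 690²) = 782
// right-leg outer foot x = 2·368 + 117 = 853
// beam min-corner = (368, 0, 690)
translate([368, 0, 690]) cube([117, 1289, 86]);
translate([0, 101, 0]) rotate([0, atan2(368, 690), 0]) cube([45, 53, 782]);
translate([853, 101, 0]) mirror([1, 0, 0]) rotate([0, atan2(368, 690), 0]) cube([45, 53, 782]);
translate([0, 1135, 0]) rotate([0, atan2(368, 690), 0]) cube([45, 53, 782]);
translate([853, 1135, 0]) mirror([1, 0, 0]) rotate([0, atan2(368, 690), 0]) cube([45, 53, 782]);


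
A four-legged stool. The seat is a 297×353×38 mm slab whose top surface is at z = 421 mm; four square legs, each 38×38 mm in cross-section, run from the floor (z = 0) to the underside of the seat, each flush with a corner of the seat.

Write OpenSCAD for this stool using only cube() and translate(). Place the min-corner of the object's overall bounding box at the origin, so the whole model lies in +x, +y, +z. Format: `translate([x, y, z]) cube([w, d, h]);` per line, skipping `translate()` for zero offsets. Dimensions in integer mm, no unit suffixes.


// leg_h = 421 - 38 = 383
translate([0, 0, 383]) cube([297, 353, 38]);
cube([38, 38, 383]);
translate([259, 0, 0]) cube([38, 38, 383]);
translate([0, 315, 0]) cube([38, 38, 383]);
translate([259, 315, 0]) cube([38, 38, 383]);


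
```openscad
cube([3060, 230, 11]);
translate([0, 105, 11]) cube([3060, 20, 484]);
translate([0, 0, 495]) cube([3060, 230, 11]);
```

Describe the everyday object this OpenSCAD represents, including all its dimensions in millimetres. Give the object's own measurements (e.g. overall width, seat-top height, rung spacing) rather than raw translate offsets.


An I-beam lying along x, 3060 mm long. Overall section height 506 mm. Two flanges 230 mm wide (y) and 11 mm thick, one on the floor and one at the top; a web 20 mm thick runs between them, centred on the flange width.


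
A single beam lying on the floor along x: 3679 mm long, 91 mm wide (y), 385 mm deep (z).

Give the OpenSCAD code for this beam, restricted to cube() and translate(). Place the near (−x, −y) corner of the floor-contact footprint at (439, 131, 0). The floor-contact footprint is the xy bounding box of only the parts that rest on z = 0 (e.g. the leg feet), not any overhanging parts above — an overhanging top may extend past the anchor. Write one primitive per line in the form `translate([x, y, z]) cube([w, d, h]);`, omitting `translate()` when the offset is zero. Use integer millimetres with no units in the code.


translate([439, 131, 0]) cube([3679, 91, 385]);


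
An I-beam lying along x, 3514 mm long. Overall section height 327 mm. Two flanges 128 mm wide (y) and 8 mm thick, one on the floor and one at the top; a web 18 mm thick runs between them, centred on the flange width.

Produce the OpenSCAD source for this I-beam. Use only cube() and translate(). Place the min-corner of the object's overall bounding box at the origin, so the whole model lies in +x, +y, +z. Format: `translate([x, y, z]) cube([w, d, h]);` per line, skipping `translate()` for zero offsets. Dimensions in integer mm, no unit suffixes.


cube([3514, 128, 8]);
translate([0, 55, 8]) cube([3514, 18, 311]);
translate([0, 0, 319]) cube([3514, 128, 8]);


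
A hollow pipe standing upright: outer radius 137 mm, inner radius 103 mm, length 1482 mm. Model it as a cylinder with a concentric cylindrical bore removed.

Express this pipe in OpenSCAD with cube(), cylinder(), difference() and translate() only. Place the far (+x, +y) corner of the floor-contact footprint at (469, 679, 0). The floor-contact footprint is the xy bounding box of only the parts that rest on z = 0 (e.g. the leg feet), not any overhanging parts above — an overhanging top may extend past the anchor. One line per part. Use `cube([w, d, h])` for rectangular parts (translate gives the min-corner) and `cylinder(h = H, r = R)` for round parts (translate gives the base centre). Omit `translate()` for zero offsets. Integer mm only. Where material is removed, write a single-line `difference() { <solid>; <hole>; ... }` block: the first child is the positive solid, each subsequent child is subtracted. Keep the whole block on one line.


difference() { translate([332, 542, 0]) cylinder(h = 1482, r = 137); translate([332, 542, 0]) cylinder(h = 1482, r = 103); }


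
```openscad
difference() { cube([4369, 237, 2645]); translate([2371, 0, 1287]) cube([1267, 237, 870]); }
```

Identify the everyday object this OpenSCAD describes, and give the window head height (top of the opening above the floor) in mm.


A wall with a window opening. The window head height is 2157 mm.

A wall with a rectangular opening subtracted — a window. Sill at z = 1287, opening 870 mm tall, so the head is at 1287 + 870 = 2157 mm.


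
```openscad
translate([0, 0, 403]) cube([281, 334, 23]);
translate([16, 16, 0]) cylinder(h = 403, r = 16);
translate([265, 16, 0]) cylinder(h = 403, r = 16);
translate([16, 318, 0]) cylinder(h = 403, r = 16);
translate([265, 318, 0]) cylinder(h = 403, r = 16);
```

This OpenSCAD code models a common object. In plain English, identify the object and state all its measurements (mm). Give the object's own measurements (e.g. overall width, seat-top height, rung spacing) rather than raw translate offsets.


A four-legged stool. The seat is a 281×334×23 mm slab whose top surface is at z = 426 mm; four round legs, each 32 mm in diameter, run from the floor (z = 0) to the underside of the seat, each leg's axis is inset half a diameter from the nearest pair of seat edges (so the leg's bounding box is flush with the corner).


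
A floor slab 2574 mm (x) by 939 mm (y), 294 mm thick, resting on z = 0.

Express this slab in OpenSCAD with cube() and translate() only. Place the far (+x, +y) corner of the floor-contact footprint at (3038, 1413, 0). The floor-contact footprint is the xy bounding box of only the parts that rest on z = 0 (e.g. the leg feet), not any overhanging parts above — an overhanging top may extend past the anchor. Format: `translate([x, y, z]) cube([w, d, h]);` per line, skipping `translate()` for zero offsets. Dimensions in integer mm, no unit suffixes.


translate([464, 474, 0]) cube([2574, 939, 294]);


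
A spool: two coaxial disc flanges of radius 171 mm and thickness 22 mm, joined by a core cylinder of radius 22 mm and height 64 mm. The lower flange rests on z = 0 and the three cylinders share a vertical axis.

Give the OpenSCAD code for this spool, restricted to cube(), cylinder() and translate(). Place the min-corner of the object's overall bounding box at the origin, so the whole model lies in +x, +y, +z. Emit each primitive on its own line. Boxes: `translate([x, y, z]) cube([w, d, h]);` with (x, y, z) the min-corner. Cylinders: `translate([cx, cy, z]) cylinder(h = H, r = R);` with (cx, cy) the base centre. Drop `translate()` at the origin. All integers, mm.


translate([171, 171, 0]) cylinder(h = 22, r = 171);
translate([171, 171, 22]) cylinder(h = 64, r = 22);
translate([171, 171, 86]) cylinder(h = 22, r = 171);


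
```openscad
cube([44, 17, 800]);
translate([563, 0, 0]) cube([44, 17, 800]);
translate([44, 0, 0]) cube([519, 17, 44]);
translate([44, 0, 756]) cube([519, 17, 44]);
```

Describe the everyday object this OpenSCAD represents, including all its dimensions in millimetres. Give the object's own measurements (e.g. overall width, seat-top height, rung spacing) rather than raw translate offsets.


A rectangular picture frame lying in the x–z plane (depth along y). The opening is 519 mm wide (x) by 712 mm tall (z), surrounded by a border 44 mm wide on all four sides. The frame is 17 mm deep and is made of two full-height vertical stiles with two horizontal rails fitted between them.


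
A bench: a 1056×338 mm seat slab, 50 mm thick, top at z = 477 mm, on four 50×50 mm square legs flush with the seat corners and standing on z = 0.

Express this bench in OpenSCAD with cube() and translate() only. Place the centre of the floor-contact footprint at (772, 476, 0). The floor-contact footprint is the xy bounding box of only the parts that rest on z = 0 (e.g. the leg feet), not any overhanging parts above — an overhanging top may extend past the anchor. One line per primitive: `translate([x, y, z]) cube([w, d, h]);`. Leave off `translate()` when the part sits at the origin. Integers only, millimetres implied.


translate([244, 307, 427]) cube([1056, 338, 50]);
translate([244, 307, 0]) cube([50, 50, 427]);
translate([244, 595, 0]) cube([50, 50, 427]);
translate([1250, 307, 0]) cube([50, 50, 427]);
translate([1250, 595, 0]) cube([50, 50, 427]);


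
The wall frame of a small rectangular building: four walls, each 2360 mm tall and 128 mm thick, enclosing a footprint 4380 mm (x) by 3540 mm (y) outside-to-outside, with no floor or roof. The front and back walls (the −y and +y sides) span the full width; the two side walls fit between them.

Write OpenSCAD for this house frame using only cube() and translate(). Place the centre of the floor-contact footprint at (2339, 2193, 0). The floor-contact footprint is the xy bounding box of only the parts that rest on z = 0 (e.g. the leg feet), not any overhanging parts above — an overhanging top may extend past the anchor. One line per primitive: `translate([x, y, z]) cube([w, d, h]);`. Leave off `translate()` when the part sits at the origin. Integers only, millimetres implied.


translate([149, 423, 0]) cube([4380, 128, 2360]);
translate([149, 3835, 0]) cube([4380, 128, 2360]);
translate([149, 551, 0]) cube([128, 3284, 2360]);
translate([4401, 551, 0]) cube([128, 3284, 2360]);


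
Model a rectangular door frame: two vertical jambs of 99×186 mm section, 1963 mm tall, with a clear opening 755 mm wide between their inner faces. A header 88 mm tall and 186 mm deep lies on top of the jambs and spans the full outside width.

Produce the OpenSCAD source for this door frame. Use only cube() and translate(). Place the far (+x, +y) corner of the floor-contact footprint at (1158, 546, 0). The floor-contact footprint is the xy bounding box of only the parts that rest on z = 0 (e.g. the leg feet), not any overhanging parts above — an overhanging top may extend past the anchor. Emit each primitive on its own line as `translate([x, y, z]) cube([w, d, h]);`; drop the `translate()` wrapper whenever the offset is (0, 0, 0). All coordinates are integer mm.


translate([205, 360, 0]) cube([99, 186, 1963]);
translate([1059, 360, 0]) cube([99, 186, 1963]);
translate([205, 360, 1963]) cube([953, 186, 88]);


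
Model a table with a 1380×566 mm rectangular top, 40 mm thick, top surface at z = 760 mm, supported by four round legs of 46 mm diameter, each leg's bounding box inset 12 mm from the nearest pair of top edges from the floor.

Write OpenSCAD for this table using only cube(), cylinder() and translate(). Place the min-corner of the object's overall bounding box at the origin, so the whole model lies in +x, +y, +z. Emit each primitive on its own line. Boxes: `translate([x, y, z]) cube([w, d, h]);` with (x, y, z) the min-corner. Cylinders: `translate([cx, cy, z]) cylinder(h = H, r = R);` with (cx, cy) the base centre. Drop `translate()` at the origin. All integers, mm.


translate([0, 0, 720]) cube([1380, 566, 40]);
translate([35, 35, 0]) cylinder(h = 720, r = 23);
translate([1345, 35, 0]) cylinder(h = 720, r = 23);
translate([35, 531, 0]) cylinder(h = 720, r = 23);
translate([1345, 531, 0]) cylinder(h = 720, r = 23);


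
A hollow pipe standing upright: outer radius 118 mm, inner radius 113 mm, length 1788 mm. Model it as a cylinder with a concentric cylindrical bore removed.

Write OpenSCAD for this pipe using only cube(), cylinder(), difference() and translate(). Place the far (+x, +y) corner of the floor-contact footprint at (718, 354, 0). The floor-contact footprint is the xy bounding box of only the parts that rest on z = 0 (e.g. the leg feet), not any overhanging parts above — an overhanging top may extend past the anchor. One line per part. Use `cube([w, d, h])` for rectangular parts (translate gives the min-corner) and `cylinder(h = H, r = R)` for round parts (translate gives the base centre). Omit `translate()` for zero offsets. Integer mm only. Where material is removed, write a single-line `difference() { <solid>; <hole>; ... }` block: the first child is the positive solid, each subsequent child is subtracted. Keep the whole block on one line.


difference() { translate([600, 236, 0]) cylinder(h = 1788, r = 118); translate([600, 236, 0]) cylinder(h = 1788, r = 113); }


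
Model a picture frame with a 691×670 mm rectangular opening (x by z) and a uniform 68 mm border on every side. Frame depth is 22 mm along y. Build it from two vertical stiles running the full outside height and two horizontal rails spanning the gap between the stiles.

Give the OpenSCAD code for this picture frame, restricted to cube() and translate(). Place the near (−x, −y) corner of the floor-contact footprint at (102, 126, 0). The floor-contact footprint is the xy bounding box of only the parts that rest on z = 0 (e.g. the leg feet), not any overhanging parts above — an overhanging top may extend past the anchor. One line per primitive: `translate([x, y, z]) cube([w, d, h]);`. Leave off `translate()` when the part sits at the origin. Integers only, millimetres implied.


translate([102, 126, 0]) cube([68, 22, 806]);
translate([861, 126, 0]) cube([68, 22, 806]);
translate([170, 126, 0]) cube([691, 22, 68]);
translate([170, 126, 738]) cube([691, 22, 68]);


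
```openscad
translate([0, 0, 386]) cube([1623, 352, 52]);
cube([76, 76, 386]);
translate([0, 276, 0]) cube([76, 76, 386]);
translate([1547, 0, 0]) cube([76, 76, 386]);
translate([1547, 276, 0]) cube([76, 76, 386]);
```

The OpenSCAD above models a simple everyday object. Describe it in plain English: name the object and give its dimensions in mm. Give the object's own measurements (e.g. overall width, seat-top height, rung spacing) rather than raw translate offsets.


A long wooden bench with a 1623 mm (x) × 352 mm (y) seat, 52 mm thick, its top surface 438 mm above the floor. Four 76 mm square legs at the seat corners, flush with the edges, run from z = 0 to the seat underside.


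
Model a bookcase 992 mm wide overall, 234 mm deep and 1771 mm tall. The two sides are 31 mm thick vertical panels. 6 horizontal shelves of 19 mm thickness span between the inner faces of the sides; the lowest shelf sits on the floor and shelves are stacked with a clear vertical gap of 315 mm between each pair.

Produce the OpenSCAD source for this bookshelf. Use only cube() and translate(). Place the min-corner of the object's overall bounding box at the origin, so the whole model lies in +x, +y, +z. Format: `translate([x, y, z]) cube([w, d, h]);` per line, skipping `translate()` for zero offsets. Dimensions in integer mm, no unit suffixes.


cube([31, 234, 1771]);
translate([961, 0, 0]) cube([31, 234, 1771]);
translate([31, 0, 0]) cube([930, 234, 19]);
translate([31, 0, 334]) cube([930, 234, 19]);
translate([31, 0, 668]) cube([930, 234, 19]);
translate([31, 0, 1002]) cube([930, 234, 19]);
translate([31, 0, 1336]) cube([930, 234, 19]);
translate([31, 0, 1670]) cube([930, 234, 19]);


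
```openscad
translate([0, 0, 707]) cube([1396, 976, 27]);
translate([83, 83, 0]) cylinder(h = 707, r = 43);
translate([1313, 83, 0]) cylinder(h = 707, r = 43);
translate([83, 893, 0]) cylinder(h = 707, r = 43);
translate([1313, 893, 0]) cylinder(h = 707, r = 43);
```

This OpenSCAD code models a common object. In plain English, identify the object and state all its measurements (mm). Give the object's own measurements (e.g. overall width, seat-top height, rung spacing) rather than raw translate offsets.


A rectangular dining table. The top is 1396×976×27 mm with its upper surface at z = 734 mm. It stands on four round legs of 86 mm diameter, each leg's bounding box inset 40 mm from the nearest pair of top edges, running from the floor to the underside of the top.


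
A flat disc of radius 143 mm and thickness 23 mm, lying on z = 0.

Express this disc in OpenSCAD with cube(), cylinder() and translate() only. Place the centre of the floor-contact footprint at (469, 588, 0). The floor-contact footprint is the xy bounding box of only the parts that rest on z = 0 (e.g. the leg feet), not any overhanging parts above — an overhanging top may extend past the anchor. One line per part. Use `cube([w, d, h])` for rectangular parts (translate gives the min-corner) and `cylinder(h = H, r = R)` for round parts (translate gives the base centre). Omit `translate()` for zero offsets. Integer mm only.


translate([469, 588, 0]) cylinder(h = 23, r = 143);


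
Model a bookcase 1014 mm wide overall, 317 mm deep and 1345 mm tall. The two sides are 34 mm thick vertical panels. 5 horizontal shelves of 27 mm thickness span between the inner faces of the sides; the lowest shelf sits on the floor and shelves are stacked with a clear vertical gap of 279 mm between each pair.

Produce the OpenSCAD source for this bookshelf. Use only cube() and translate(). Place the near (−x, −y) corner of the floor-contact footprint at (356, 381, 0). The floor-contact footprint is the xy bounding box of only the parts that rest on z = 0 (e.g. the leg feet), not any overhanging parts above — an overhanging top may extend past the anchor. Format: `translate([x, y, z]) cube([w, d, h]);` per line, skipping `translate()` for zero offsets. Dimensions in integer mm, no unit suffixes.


translate([356, 381, 0]) cube([34, 317, 1345]);
translate([1336, 381, 0]) cube([34, 317, 1345]);
translate([390, 381, 0]) cube([946, 317, 27]);
translate([390, 381, 306]) cube([946, 317, 27]);
translate([390, 381, 612]) cube([946, 317, 27]);
translate([390, 381, 918]) cube([946, 317, 27]);
translate([390, 381, 1224]) cube([946, 317, 27]);


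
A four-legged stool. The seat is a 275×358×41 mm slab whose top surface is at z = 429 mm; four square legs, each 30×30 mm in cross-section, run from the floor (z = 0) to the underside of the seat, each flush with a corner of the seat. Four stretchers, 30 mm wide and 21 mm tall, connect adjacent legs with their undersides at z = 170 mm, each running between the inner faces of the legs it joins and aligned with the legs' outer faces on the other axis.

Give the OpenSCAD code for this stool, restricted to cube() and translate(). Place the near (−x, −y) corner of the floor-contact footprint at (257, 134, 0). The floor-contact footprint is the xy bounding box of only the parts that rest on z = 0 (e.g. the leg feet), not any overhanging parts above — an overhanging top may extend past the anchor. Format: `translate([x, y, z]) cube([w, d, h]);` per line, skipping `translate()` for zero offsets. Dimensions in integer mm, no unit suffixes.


translate([257, 134, 388]) cube([275, 358, 41]);
translate([257, 134, 0]) cube([30, 30, 388]);
translate([502, 134, 0]) cube([30, 30, 388]);
translate([257, 462, 0]) cube([30, 30, 388]);
translate([502, 462, 0]) cube([30, 30, 388]);
translate([287, 134, 170]) cube([215, 30, 21]);
translate([287, 462, 170]) cube([215, 30, 21]);
translate([257, 164, 170]) cube([30, 298, 21]);
translate([502, 164, 170]) cube([30, 298, 21]);


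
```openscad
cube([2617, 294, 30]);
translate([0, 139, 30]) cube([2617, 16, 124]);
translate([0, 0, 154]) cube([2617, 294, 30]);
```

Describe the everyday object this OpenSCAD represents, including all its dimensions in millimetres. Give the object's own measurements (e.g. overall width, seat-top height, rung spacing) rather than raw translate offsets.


An I-beam lying along x, 2617 mm long. Overall section height 184 mm. Two flanges 294 mm wide (y) and 30 mm thick, one on the floor and one at the top; a web 16 mm thick runs between them, centred on the flange width.


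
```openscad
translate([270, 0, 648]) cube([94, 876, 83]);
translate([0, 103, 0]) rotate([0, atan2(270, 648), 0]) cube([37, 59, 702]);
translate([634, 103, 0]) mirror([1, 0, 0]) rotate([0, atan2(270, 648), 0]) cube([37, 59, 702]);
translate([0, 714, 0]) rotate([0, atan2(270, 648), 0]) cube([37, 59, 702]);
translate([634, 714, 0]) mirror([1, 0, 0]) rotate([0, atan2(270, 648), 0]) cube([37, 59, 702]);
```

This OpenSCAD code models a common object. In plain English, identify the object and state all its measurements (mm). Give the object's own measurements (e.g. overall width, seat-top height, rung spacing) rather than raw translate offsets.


A sawhorse. A 94×876×83 mm beam (x, y, z) sits on two A-frame leg pairs. Each pair is two raked legs of 37×59 mm section (59 mm along y) splaying symmetrically in x. Each leg rises 648 mm vertically over 270 mm of horizontal reach and is 702 mm long along its own axis. Every leg's outer bottom edge rests on the floor and its outer top edge meets a bottom edge of the beam — the left legs (tilting toward +x) meet the beam's −x bottom edge, the right legs (their mirror images, tilting toward −x) meet its +x bottom edge — so the leg tops tuck under the beam, the beam's underside is 648 mm above the floor, and the feet are 634 mm apart outside-to-outside with the beam centred between them. The two leg pairs are set in 103 mm from either end of the beam.


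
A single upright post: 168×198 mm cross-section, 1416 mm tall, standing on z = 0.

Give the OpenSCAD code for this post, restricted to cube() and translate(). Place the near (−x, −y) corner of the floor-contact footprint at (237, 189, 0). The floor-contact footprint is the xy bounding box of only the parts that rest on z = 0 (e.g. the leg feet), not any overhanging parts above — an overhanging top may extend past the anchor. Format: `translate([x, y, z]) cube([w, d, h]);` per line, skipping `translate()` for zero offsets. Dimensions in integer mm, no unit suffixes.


translate([237, 189, 0]) cube([168, 198, 1416]);


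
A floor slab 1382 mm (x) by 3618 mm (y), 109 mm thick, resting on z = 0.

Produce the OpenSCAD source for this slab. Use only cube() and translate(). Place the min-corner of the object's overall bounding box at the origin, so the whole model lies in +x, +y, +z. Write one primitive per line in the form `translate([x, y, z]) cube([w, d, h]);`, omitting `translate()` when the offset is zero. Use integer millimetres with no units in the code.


cube([1382, 3618, 109]);


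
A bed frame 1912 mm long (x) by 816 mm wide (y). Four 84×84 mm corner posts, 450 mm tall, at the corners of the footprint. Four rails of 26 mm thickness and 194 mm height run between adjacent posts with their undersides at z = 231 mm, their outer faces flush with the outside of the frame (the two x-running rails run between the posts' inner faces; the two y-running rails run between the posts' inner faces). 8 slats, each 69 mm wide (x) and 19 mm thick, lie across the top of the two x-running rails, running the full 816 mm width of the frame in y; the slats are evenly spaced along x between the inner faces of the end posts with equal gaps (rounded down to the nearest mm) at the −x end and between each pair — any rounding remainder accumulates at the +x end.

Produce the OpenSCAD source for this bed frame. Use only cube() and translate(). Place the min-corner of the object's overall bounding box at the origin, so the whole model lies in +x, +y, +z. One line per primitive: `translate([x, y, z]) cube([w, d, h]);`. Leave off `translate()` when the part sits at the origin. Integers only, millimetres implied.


cube([84, 84, 450]);
translate([0, 732, 0]) cube([84, 84, 450]);
translate([1828, 0, 0]) cube([84, 84, 450]);
translate([1828, 732, 0]) cube([84, 84, 450]);
translate([84, 0, 231]) cube([1744, 26, 194]);
translate([84, 790, 231]) cube([1744, 26, 194]);
translate([0, 84, 231]) cube([26, 648, 194]);
translate([1886, 84, 231]) cube([26, 648, 194]);
translate([216, 0, 425]) cube([69, 816, 19]);
translate([417, 0, 425]) cube([69, 816, 19]);
translate([618, 0, 425]) cube([69, 816, 19]);
translate([819, 0, 425]) cube([69, 816, 19]);
translate([1020, 0, 425]) cube([69, 816, 19]);
translate([1221, 0, 425]) cube([69, 816, 19]);
translate([1422, 0, 425]) cube([69, 816, 19]);
translate([1623, 0, 425]) cube([69, 816, 19]);
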